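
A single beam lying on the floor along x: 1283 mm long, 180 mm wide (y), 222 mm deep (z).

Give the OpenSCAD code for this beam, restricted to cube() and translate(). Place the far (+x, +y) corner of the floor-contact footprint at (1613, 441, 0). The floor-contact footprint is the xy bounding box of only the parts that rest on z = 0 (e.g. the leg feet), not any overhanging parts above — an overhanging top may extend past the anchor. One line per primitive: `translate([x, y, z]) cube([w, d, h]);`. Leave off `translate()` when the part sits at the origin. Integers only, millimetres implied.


translate([330, 261, 0]) cube([1283, 180, 222]);


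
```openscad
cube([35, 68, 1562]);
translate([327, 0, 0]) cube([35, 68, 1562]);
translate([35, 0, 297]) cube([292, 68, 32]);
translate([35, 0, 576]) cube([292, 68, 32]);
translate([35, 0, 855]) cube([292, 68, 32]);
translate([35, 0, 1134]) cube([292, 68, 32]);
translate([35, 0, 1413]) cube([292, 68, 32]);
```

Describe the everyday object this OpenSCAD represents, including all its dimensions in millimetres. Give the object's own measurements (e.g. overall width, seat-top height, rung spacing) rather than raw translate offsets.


A straight ladder. Two 35×68 mm vertical rails, 1562 mm tall, stand 362 mm apart (outside-to-outside) with their front faces coplanar on the −y side. 5 rungs, each 68 mm deep and 32 mm tall, span between the inner faces of the rails, front faces flush with the rails. The lowest rung's underside is at z = 297 mm and rungs are spaced 279 mm apart (underside to underside).


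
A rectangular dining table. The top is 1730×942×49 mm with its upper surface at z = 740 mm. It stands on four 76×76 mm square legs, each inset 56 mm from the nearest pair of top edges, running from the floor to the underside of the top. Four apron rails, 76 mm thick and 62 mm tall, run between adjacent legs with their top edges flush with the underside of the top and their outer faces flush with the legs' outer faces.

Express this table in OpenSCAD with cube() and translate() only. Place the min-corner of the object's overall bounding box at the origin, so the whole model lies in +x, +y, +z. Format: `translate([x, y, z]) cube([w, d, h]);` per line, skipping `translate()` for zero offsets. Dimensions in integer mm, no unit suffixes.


// leg_h = 740 - 49 = 691
// apron z = 691 - 62 = 629
translate([0, 0, 691]) cube([1730, 942, 49]);
translate([56, 56, 0]) cube([76, 76, 691]);
translate([1598, 56, 0]) cube([76, 76, 691]);
translate([56, 810, 0]) cube([76, 76, 691]);
translate([1598, 810, 0]) cube([76, 76, 691]);
translate([132, 56, 629]) cube([1466, 76, 62]);
translate([132, 810, 629]) cube([1466, 76, 62]);
translate([56, 132, 629]) cube([76, 678, 62]);
translate([1598, 132, 629]) cube([76, 678, 62]);


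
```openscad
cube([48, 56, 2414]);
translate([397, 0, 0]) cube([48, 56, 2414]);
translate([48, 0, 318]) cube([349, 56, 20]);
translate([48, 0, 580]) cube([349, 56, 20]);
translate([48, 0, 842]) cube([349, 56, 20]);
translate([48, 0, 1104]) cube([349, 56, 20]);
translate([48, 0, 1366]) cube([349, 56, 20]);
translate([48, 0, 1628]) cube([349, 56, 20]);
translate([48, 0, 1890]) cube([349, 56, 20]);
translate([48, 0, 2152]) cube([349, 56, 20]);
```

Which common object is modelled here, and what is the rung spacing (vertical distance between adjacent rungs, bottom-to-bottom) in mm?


A ladder. The rung spacing is 262 mm.

Two tall 48×56 posts with 8 short bars between them — a ladder. Adjacent rungs sit at z = 318 and z = 580, so the spacing is 580 − 318 = 262 mm.


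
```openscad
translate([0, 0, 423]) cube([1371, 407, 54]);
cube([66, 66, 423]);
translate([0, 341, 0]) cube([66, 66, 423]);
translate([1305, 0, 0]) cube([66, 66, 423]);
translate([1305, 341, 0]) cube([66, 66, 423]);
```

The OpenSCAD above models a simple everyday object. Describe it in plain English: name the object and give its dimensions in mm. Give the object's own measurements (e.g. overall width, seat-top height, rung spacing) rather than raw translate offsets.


A bench: a 1371×407 mm seat slab, 54 mm thick, top at z = 477 mm, on four 66×66 mm square legs flush with the seat corners and standing on z = 0.


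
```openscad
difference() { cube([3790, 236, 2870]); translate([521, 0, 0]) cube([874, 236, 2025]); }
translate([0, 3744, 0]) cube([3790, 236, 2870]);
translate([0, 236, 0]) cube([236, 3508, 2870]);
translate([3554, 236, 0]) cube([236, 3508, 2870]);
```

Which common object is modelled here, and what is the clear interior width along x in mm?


A single room. The interior width is 3318 mm.

Four walls enclosing a rectangle with a door in the front wall — a room. Outside width 3790 minus two 236 mm walls gives 3318 mm.


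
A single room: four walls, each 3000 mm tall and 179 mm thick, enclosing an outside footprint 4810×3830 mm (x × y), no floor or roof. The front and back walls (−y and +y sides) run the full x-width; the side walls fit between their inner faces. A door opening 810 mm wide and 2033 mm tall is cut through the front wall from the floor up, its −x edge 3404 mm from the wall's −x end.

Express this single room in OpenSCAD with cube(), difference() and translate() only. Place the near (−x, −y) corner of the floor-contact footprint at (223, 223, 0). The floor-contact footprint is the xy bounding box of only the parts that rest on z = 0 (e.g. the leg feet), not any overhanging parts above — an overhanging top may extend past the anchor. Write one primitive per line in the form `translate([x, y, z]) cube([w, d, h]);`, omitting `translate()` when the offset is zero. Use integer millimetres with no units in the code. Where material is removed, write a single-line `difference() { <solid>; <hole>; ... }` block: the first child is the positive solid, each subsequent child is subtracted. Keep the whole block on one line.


difference() { translate([223, 223, 0]) cube([4810, 179, 3000]); translate([3627, 223, 0]) cube([810, 179, 2033]); }
translate([223, 3874, 0]) cube([4810, 179, 3000]);
translate([223, 402, 0]) cube([179, 3472, 3000]);
translate([4854, 402, 0]) cube([179, 3472, 3000]);


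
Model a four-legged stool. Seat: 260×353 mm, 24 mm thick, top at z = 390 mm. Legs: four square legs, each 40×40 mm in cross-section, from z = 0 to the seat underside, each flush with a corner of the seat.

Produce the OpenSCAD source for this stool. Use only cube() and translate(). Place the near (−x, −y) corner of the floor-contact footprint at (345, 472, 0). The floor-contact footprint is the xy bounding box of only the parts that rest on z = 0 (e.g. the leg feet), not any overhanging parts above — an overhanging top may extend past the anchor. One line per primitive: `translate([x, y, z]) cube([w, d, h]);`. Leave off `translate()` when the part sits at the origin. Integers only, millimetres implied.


translate([345, 472, 366]) cube([260, 353, 24]);
translate([345, 472, 0]) cube([40, 40, 366]);
translate([565, 472, 0]) cube([40, 40, 366]);
translate([345, 785, 0]) cube([40, 40, 366]);
translate([565, 785, 0]) cube([40, 40, 366]);


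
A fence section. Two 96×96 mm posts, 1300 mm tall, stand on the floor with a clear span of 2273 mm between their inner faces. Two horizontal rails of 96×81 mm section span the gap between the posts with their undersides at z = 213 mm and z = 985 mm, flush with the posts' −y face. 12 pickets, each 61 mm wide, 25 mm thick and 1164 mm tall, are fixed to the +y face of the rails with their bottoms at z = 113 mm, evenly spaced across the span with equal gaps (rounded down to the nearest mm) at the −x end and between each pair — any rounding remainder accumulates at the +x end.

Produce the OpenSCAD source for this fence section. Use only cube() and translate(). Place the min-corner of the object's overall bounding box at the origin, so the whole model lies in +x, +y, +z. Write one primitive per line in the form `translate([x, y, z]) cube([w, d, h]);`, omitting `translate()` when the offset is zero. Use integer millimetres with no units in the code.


cube([96, 96, 1300]);
translate([2369, 0, 0]) cube([96, 96, 1300]);
translate([96, 0, 213]) cube([2273, 96, 81]);
translate([96, 0, 985]) cube([2273, 96, 81]);
translate([214, 96, 113]) cube([61, 25, 1164]);
translate([393, 96, 113]) cube([61, 25, 1164]);
translate([572, 96, 113]) cube([61, 25, 1164]);
translate([751, 96, 113]) cube([61, 25, 1164]);
translate([930, 96, 113]) cube([61, 25, 1164]);
translate([1109, 96, 113]) cube([61, 25, 1164]);
translate([1288, 96, 113]) cube([61, 25, 1164]);
translate([1467, 96, 113]) cube([61, 25, 1164]);
translate([1646, 96, 113]) cube([61, 25, 1164]);
translate([1825, 96, 113]) cube([61, 25, 1164]);
translate([2004, 96, 113]) cube([61, 25, 1164]);
translate([2183, 96, 113]) cube([61, 25, 1164]);


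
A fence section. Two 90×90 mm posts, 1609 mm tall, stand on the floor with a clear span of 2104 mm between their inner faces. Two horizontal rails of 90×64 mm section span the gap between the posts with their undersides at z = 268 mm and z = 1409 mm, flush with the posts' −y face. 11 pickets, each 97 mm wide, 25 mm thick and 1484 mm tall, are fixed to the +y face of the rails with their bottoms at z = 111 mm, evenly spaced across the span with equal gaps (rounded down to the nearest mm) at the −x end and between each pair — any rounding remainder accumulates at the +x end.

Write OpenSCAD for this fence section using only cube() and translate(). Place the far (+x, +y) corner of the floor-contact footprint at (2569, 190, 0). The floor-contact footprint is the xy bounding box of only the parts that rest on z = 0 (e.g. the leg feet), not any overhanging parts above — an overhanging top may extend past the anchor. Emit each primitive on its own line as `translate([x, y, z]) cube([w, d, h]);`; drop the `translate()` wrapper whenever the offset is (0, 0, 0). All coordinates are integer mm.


translate([285, 100, 0]) cube([90, 90, 1609]);
translate([2479, 100, 0]) cube([90, 90, 1609]);
translate([375, 100, 268]) cube([2104, 90, 64]);
translate([375, 100, 1409]) cube([2104, 90, 64]);
translate([461, 190, 111]) cube([97, 25, 1484]);
translate([644, 190, 111]) cube([97, 25, 1484]);
translate([827, 190, 111]) cube([97, 25, 1484]);
translate([1010, 190, 111]) cube([97, 25, 1484]);
translate([1193, 190, 111]) cube([97, 25, 1484]);
translate([1376, 190, 111]) cube([97, 25, 1484]);
translate([1559, 190, 111]) cube([97, 25, 1484]);
translate([1742, 190, 111]) cube([97, 25, 1484]);
translate([1925, 190, 111]) cube([97, 25, 1484]);
translate([2108, 190, 111]) cube([97, 25, 1484]);
translate([2291, 190, 111]) cube([97, 25, 1484]);


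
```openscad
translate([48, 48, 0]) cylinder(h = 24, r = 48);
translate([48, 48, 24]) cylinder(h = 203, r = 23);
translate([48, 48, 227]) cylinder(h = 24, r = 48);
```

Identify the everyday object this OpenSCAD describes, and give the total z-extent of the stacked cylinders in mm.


A spool. The overall height is 251 mm.

Three coaxial cylinders, large–small–large — a spool. Two 24 mm flanges and a 203 mm core give 24 + 203 + 24 = 251 mm.


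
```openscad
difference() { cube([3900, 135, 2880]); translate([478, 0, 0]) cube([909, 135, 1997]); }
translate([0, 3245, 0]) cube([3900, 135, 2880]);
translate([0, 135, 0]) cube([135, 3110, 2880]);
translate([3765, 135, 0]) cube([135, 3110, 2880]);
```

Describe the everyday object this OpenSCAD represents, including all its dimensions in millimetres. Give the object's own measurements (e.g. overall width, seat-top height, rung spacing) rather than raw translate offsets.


A single room: four walls, each 2880 mm tall and 135 mm thick, enclosing an outside footprint 3900×3380 mm (x × y), no floor or roof. The front and back walls (−y and +y sides) run the full x-width; the side walls fit between their inner faces. A door opening 909 mm wide and 1997 mm tall is cut through the front wall from the floor up, its −x edge 478 mm from the wall's −x end.


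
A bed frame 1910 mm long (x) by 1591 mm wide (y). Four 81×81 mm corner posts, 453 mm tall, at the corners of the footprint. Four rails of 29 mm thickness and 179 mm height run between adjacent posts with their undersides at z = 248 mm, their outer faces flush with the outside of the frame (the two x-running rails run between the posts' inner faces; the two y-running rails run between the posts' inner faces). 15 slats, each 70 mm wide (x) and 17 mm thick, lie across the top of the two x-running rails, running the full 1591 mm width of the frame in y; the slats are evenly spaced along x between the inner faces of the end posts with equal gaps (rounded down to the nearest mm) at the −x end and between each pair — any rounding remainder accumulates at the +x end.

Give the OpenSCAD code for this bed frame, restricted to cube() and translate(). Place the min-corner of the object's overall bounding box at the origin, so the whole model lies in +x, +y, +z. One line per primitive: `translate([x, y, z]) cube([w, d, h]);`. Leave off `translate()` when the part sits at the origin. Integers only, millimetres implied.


cube([81, 81, 453]);
translate([0, 1510, 0]) cube([81, 81, 453]);
translate([1829, 0, 0]) cube([81, 81, 453]);
translate([1829, 1510, 0]) cube([81, 81, 453]);
translate([81, 0, 248]) cube([1748, 29, 179]);
translate([81, 1562, 248]) cube([1748, 29, 179]);
translate([0, 81, 248]) cube([29, 1429, 179]);
translate([1881, 81, 248]) cube([29, 1429, 179]);
translate([124, 0, 427]) cube([70, 1591, 17]);
translate([237, 0, 427]) cube([70, 1591, 17]);
translate([350, 0, 427]) cube([70, 1591, 17]);
translate([463, 0, 427]) cube([70, 1591, 17]);
translate([576, 0, 427]) cube([70, 1591, 17]);
translate([689, 0, 427]) cube([70, 1591, 17]);
translate([802, 0, 427]) cube([70, 1591, 17]);
translate([915, 0, 427]) cube([70, 1591, 17]);
translate([1028, 0, 427]) cube([70, 1591, 17]);
translate([1141, 0, 427]) cube([70, 1591, 17]);
translate([1254, 0, 427]) cube([70, 1591, 17]);
translate([1367, 0, 427]) cube([70, 1591, 17]);
translate([1480, 0, 427]) cube([70, 1591, 17]);
translate([1593, 0, 427]) cube([70, 1591, 17]);
translate([1706, 0, 427]) cube([70, 1591, 17]);


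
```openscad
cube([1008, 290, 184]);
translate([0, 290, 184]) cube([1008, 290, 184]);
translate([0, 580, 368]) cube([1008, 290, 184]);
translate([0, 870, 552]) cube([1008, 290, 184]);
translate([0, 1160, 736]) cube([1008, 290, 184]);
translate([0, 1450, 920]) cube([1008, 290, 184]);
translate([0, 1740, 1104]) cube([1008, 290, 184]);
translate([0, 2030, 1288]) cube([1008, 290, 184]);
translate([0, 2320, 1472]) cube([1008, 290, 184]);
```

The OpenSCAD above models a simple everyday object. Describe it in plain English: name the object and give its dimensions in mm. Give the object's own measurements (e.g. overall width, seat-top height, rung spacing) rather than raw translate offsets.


A straight staircase of 9 solid steps. Each step is 1008 mm wide (x), 290 mm deep (y, the going) and 184 mm tall (the rise). The first step rests on the floor; each subsequent step sits one going further in +y and one rise higher in +z, directly behind and above the previous step with no overlap.


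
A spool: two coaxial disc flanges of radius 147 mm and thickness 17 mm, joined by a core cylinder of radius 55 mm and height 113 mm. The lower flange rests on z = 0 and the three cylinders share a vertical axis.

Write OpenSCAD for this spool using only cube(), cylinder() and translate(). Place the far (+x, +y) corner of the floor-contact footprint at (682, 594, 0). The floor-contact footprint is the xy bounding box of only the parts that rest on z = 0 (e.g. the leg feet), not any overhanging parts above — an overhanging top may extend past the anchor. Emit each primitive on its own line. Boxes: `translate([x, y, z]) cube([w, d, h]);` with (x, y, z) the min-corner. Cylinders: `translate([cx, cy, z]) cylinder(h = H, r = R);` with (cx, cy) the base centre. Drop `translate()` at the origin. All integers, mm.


translate([535, 447, 0]) cylinder(h = 17, r = 147);
translate([535, 447, 17]) cylinder(h = 113, r = 55);
translate([535, 447, 130]) cylinder(h = 17, r = 147);


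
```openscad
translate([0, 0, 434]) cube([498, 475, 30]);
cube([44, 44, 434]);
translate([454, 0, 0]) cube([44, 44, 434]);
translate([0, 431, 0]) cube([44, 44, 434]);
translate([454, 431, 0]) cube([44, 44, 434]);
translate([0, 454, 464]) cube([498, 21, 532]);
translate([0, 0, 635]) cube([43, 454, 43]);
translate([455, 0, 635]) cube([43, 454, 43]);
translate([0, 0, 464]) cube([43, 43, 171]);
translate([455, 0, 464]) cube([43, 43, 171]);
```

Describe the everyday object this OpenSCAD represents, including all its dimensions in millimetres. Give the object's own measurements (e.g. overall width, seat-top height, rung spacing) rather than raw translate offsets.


A chair. The seat is a 498×475×30 mm slab with its top at z = 464 mm, on four 44×44 mm corner legs (flush with the seat edges, standing on z = 0). A flat backrest 21 mm thick, 532 mm tall, spans the full seat width and rises from the seat top along its +y edge, rear face flush with the rear of the seat. Two armrests of 43×43 mm section run along each side from the seat's front edge to the front of the backrest, top faces 214 mm above the seat top and outer faces flush with the seat's x-edges; a 43×43 mm post under the front of each armrest stands on the seat at the front corner.


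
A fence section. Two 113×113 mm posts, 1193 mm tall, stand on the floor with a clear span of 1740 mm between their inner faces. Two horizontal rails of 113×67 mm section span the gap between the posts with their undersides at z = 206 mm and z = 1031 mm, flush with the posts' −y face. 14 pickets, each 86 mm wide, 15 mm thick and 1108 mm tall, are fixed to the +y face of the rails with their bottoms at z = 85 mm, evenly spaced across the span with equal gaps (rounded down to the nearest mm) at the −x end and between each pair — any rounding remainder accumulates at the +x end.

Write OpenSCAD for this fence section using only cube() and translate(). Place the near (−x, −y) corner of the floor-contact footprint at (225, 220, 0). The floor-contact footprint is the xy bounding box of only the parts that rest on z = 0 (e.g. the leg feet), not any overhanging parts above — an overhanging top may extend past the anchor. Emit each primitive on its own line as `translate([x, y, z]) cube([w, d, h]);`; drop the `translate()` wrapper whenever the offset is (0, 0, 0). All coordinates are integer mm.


translate([225, 220, 0]) cube([113, 113, 1193]);
translate([2078, 220, 0]) cube([113, 113, 1193]);
translate([338, 220, 206]) cube([1740, 113, 67]);
translate([338, 220, 1031]) cube([1740, 113, 67]);
translate([373, 333, 85]) cube([86, 15, 1108]);
translate([494, 333, 85]) cube([86, 15, 1108]);
translate([615, 333, 85]) cube([86, 15, 1108]);
translate([736, 333, 85]) cube([86, 15, 1108]);
translate([857, 333, 85]) cube([86, 15, 1108]);
translate([978, 333, 85]) cube([86, 15, 1108]);
translate([1099, 333, 85]) cube([86, 15, 1108]);
translate([1220, 333, 85]) cube([86, 15, 1108]);
translate([1341, 333, 85]) cube([86, 15, 1108]);
translate([1462, 333, 85]) cube([86, 15, 1108]);
translate([1583, 333, 85]) cube([86, 15, 1108]);
translate([1704, 333, 85]) cube([86, 15, 1108]);
translate([1825, 333, 85]) cube([86, 15, 1108]);
translate([1946, 333, 85]) cube([86, 15, 1108]);


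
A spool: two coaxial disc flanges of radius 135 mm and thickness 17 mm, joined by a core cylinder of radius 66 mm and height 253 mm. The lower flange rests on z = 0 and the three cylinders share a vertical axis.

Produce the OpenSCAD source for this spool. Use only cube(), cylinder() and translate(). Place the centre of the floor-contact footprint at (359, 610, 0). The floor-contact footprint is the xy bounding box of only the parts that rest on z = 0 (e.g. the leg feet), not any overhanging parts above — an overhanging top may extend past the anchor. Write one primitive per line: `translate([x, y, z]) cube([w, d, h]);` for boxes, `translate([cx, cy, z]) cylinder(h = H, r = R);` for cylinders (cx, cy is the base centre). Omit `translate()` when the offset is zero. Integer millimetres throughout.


translate([359, 610, 0]) cylinder(h = 17, r = 135);
translate([359, 610, 17]) cylinder(h = 253, r = 66);
translate([359, 610, 270]) cylinder(h = 17, r = 135);


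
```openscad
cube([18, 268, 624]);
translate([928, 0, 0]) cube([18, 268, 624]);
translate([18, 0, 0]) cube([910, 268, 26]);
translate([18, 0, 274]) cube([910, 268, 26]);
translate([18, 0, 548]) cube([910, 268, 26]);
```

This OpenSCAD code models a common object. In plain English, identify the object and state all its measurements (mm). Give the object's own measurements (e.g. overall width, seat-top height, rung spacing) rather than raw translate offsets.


An open bookshelf. Two side panels, each 18 mm thick, 268 mm deep and 624 mm tall, stand 946 mm apart (outside-to-outside). Between them sit 3 shelves, each 26 mm thick and 268 mm deep, spanning the full gap between the sides. The bottom shelf rests on the floor (its underside at z = 0) and the clear gap between one shelf's top and the next shelf's underside is 248 mm.


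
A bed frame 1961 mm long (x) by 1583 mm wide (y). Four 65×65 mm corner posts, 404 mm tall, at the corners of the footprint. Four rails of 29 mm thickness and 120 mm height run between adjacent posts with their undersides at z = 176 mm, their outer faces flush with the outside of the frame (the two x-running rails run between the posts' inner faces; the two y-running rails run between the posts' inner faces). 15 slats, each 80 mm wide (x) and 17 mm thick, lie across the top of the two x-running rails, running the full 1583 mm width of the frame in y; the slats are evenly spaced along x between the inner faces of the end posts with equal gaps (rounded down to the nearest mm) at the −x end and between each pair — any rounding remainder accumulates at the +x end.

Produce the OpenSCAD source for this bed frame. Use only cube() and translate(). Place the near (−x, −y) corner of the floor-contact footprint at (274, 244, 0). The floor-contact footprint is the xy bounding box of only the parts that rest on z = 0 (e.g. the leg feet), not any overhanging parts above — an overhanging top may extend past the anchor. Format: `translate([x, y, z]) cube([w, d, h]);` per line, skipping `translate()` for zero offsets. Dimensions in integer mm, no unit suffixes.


translate([274, 244, 0]) cube([65, 65, 404]);
translate([274, 1762, 0]) cube([65, 65, 404]);
translate([2170, 244, 0]) cube([65, 65, 404]);
translate([2170, 1762, 0]) cube([65, 65, 404]);
translate([339, 244, 176]) cube([1831, 29, 120]);
translate([339, 1798, 176]) cube([1831, 29, 120]);
translate([274, 309, 176]) cube([29, 1453, 120]);
translate([2206, 309, 176]) cube([29, 1453, 120]);
translate([378, 244, 296]) cube([80, 1583, 17]);
translate([497, 244, 296]) cube([80, 1583, 17]);
translate([616, 244, 296]) cube([80, 1583, 17]);
translate([735, 244, 296]) cube([80, 1583, 17]);
translate([854, 244, 296]) cube([80, 1583, 17]);
translate([973, 244, 296]) cube([80, 1583, 17]);
translate([1092, 244, 296]) cube([80, 1583, 17]);
translate([1211, 244, 296]) cube([80, 1583, 17]);
translate([1330, 244, 296]) cube([80, 1583, 17]);
translate([1449, 244, 296]) cube([80, 1583, 17]);
translate([1568, 244, 296]) cube([80, 1583, 17]);
translate([1687, 244, 296]) cube([80, 1583, 17]);
translate([1806, 244, 296]) cube([80, 1583, 17]);
translate([1925, 244, 296]) cube([80, 1583, 17]);
translate([2044, 244, 296]) cube([80, 1583, 17]);


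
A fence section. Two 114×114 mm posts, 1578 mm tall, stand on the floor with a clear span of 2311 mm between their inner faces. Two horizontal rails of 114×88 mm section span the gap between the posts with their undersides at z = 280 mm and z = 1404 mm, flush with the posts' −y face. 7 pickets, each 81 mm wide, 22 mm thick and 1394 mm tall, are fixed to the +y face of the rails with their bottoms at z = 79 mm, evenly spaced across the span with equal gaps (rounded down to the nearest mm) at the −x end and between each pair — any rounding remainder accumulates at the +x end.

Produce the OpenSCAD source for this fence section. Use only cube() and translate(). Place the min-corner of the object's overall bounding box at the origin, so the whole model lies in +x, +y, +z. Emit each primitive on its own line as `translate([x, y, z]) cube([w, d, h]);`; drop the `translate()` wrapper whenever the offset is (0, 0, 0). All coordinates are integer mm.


cube([114, 114, 1578]);
translate([2425, 0, 0]) cube([114, 114, 1578]);
translate([114, 0, 280]) cube([2311, 114, 88]);
translate([114, 0, 1404]) cube([2311, 114, 88]);
translate([332, 114, 79]) cube([81, 22, 1394]);
translate([631, 114, 79]) cube([81, 22, 1394]);
translate([930, 114, 79]) cube([81, 22, 1394]);
translate([1229, 114, 79]) cube([81, 22, 1394]);
translate([1528, 114, 79]) cube([81, 22, 1394]);
translate([1827, 114, 79]) cube([81, 22, 1394]);
translate([2126, 114, 79]) cube([81, 22, 1394]);


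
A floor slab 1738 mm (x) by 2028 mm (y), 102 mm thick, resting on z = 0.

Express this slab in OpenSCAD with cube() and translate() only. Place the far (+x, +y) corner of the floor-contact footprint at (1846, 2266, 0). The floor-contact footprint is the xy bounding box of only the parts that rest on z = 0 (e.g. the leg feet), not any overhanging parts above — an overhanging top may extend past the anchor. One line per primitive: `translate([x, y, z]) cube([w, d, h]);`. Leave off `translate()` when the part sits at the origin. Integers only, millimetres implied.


translate([108, 238, 0]) cube([1738, 2028, 102]);


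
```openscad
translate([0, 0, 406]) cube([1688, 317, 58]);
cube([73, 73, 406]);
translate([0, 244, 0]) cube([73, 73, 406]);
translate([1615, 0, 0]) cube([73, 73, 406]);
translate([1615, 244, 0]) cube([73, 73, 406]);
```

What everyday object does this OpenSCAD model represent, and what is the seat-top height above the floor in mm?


A bench. The seat-top height is 464 mm.

A long slab on four corner posts — a bench. The slab sits at z = 406 with thickness 58, so the top is 406 + 58 = 464 mm.


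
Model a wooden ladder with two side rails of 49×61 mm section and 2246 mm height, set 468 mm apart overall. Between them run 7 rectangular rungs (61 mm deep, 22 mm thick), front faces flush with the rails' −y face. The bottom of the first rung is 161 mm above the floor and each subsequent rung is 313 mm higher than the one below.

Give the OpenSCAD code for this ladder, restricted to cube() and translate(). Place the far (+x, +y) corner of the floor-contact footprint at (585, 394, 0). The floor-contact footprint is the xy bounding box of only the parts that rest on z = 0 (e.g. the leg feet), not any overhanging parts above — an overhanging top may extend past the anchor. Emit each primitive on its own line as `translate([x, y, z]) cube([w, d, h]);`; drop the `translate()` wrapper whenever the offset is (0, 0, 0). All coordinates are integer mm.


translate([117, 333, 0]) cube([49, 61, 2246]);
translate([536, 333, 0]) cube([49, 61, 2246]);
translate([166, 333, 161]) cube([370, 61, 22]);
translate([166, 333, 474]) cube([370, 61, 22]);
translate([166, 333, 787]) cube([370, 61, 22]);
translate([166, 333, 1100]) cube([370, 61, 22]);
translate([166, 333, 1413]) cube([370, 61, 22]);
translate([166, 333, 1726]) cube([370, 61, 22]);
translate([166, 333, 2039]) cube([370, 61, 22]);


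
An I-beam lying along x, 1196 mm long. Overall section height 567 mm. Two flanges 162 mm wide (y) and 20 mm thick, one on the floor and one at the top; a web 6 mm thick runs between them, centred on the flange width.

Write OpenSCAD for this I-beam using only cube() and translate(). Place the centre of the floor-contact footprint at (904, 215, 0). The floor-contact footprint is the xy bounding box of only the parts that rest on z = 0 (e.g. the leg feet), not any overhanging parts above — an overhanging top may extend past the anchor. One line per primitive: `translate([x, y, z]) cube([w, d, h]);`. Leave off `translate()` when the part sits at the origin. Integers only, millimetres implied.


translate([306, 134, 0]) cube([1196, 162, 20]);
translate([306, 212, 20]) cube([1196, 6, 527]);
translate([306, 134, 547]) cube([1196, 162, 20]);


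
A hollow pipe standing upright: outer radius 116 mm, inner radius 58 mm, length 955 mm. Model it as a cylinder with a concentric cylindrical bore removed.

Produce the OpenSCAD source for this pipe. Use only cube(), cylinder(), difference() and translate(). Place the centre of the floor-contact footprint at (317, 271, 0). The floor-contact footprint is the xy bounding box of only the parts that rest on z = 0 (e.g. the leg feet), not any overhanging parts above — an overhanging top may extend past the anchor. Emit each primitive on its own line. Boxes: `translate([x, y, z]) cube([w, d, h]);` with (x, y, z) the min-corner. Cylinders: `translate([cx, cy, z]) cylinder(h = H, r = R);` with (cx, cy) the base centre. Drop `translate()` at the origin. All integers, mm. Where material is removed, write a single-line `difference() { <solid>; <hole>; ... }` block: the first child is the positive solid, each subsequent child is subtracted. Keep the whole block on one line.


difference() { translate([317, 271, 0]) cylinder(h = 955, r = 116); translate([317, 271, 0]) cylinder(h = 955, r = 58); }


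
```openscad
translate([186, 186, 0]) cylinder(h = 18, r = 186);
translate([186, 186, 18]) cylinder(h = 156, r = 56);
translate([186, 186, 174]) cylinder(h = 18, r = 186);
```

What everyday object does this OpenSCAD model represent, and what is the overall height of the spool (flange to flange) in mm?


A spool. The overall height is 192 mm.

Three coaxial cylinders, large–small–large — a spool. Two 18 mm flanges and a 156 mm core give 18 + 156 + 18 = 192 mm.


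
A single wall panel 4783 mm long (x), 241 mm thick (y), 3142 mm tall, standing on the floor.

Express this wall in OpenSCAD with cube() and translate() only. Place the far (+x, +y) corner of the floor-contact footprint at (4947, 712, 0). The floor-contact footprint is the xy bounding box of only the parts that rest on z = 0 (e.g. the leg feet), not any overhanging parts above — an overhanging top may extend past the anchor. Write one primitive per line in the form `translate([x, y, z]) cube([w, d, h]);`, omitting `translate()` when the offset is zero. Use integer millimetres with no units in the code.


translate([164, 471, 0]) cube([4783, 241, 3142]);


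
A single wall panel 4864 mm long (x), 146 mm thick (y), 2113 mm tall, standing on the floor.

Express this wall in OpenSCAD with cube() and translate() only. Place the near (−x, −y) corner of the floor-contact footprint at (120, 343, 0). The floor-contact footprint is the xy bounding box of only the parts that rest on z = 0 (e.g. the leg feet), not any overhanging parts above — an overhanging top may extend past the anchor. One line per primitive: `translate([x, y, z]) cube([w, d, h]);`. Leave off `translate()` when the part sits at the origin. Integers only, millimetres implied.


translate([120, 343, 0]) cube([4864, 146, 2113]);


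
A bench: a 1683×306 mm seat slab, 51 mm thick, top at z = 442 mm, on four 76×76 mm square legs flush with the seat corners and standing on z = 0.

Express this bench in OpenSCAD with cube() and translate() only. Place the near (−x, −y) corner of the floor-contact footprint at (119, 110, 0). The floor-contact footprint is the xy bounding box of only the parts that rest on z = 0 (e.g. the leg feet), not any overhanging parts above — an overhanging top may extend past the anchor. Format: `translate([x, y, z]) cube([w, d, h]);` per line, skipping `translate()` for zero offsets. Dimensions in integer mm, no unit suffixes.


// leg_h = 442 − 51 = 391
translate([119, 110, 391]) cube([1683, 306, 51]);
translate([119, 110, 0]) cube([76, 76, 391]);
translate([119, 340, 0]) cube([76, 76, 391]);
translate([1726, 110, 0]) cube([76, 76, 391]);
translate([1726, 340, 0]) cube([76, 76, 391]);


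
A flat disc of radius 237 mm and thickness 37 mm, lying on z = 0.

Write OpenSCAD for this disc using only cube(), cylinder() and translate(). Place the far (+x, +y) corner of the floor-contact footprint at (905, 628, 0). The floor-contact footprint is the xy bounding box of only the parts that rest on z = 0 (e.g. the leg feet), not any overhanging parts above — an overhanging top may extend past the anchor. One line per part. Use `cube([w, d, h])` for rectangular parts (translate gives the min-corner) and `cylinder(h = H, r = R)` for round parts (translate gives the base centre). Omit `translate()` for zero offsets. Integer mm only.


translate([668, 391, 0]) cylinder(h = 37, r = 237);


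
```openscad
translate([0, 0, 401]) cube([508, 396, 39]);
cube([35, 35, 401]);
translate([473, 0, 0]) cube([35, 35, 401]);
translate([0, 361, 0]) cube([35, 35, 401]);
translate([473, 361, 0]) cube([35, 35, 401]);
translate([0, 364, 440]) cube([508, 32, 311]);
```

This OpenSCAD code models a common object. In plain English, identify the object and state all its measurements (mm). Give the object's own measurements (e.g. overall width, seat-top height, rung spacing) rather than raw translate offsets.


A chair. The seat is a 508×396×39 mm slab with its top at z = 440 mm, on four 35×35 mm corner legs (flush with the seat edges, standing on z = 0). A flat backrest 32 mm thick, 311 mm tall, spans the full seat width and rises from the seat top along its +y edge, rear face flush with the rear of the seat.


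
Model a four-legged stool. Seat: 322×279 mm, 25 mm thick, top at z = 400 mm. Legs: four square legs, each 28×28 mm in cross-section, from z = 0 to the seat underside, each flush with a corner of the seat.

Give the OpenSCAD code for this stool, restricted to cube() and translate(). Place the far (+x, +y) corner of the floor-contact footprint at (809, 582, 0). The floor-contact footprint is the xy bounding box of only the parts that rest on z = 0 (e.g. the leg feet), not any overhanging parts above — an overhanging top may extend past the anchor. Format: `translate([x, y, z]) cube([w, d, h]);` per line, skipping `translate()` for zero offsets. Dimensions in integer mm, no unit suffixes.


translate([487, 303, 375]) cube([322, 279, 25]);
translate([487, 303, 0]) cube([28, 28, 375]);
translate([781, 303, 0]) cube([28, 28, 375]);
translate([487, 554, 0]) cube([28, 28, 375]);
translate([781, 554, 0]) cube([28, 28, 375]);


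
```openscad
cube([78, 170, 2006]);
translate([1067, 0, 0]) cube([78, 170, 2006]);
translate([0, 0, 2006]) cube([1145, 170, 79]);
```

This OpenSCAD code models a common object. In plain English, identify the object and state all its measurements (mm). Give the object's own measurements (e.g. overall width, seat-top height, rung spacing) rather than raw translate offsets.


A door frame. The clear opening is 989 mm wide and 2006 mm high. Two 78 mm wide jambs, 170 mm deep, stand either side of the opening from the floor to the top of the opening. A 79 mm thick head sits across the top of both jambs, spanning the full outside width of the frame.


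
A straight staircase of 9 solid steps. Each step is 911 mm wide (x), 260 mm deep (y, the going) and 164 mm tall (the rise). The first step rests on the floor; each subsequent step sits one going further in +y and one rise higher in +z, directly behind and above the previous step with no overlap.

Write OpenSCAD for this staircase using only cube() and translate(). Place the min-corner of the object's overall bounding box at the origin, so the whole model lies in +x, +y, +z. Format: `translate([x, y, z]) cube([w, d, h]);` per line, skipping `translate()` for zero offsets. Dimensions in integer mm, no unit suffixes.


cube([911, 260, 164]);
translate([0, 260, 164]) cube([911, 260, 164]);
translate([0, 520, 328]) cube([911, 260, 164]);
translate([0, 780, 492]) cube([911, 260, 164]);
translate([0, 1040, 656]) cube([911, 260, 164]);
translate([0, 1300, 820]) cube([911, 260, 164]);
translate([0, 1560, 984]) cube([911, 260, 164]);
translate([0, 1820, 1148]) cube([911, 260, 164]);
translate([0, 2080, 1312]) cube([911, 260, 164]);


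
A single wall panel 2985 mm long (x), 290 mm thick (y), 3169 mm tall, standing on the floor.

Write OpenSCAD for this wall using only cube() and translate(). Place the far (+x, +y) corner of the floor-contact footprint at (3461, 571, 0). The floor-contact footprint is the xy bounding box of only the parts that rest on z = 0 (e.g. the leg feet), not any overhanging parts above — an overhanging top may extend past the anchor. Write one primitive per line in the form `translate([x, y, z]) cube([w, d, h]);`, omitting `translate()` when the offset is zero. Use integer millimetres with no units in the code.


translate([476, 281, 0]) cube([2985, 290, 3169]);


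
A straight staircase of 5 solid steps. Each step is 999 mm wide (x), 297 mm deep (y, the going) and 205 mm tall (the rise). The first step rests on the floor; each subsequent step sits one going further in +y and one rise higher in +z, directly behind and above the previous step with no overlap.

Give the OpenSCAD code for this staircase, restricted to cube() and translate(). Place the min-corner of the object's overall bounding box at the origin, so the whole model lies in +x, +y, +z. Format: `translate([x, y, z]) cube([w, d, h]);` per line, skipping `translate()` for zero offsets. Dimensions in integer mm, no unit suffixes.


cube([999, 297, 205]);
translate([0, 297, 205]) cube([999, 297, 205]);
translate([0, 594, 410]) cube([999, 297, 205]);
translate([0, 891, 615]) cube([999, 297, 205]);
translate([0, 1188, 820]) cube([999, 297, 205]);


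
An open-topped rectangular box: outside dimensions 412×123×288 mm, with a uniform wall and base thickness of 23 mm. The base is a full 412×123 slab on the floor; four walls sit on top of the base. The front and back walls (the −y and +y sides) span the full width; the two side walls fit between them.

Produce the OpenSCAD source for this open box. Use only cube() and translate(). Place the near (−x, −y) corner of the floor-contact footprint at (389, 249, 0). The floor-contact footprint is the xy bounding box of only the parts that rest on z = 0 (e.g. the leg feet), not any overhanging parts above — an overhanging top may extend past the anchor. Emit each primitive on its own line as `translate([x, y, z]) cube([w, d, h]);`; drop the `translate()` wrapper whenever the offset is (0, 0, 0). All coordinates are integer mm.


translate([389, 249, 0]) cube([412, 123, 23]);
translate([389, 249, 23]) cube([412, 23, 265]);
translate([389, 349, 23]) cube([412, 23, 265]);
translate([389, 272, 23]) cube([23, 77, 265]);
translate([778, 272, 23]) cube([23, 77, 265]);


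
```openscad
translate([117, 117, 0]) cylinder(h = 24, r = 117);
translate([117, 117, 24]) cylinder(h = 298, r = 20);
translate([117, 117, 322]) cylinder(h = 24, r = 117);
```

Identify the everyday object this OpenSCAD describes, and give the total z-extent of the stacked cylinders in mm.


A spool. The overall height is 346 mm.

Three coaxial cylinders, large–small–large — a spool. Two 24 mm flanges and a 298 mm core give 24 + 298 + 24 = 346 mm.


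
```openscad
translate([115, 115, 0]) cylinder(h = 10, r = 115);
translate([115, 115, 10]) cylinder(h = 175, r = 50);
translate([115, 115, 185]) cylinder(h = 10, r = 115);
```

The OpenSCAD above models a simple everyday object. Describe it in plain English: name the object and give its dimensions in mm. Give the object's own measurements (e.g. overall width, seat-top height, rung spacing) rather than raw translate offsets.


A spool: two coaxial disc flanges of radius 115 mm and thickness 10 mm, joined by a core cylinder of radius 50 mm and height 175 mm. The lower flange rests on z = 0 and the three cylinders share a vertical axis.


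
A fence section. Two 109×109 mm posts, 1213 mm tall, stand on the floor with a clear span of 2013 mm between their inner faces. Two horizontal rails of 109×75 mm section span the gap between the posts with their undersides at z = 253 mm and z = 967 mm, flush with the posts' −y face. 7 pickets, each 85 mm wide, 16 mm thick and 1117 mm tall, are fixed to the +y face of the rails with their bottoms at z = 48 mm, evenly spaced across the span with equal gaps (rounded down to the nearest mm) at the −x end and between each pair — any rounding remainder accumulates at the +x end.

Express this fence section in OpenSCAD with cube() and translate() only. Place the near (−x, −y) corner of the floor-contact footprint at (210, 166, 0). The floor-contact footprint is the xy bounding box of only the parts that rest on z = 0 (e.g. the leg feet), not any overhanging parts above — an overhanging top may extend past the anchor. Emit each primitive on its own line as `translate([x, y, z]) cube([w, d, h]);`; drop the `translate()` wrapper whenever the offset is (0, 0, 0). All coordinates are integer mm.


translate([210, 166, 0]) cube([109, 109, 1213]);
translate([2332, 166, 0]) cube([109, 109, 1213]);
translate([319, 166, 253]) cube([2013, 109, 75]);
translate([319, 166, 967]) cube([2013, 109, 75]);
translate([496, 275, 48]) cube([85, 16, 1117]);
translate([758, 275, 48]) cube([85, 16, 1117]);
translate([1020, 275, 48]) cube([85, 16, 1117]);
translate([1282, 275, 48]) cube([85, 16, 1117]);
translate([1544, 275, 48]) cube([85, 16, 1117]);
translate([1806, 275, 48]) cube([85, 16, 1117]);
translate([2068, 275, 48]) cube([85, 16, 1117]);
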